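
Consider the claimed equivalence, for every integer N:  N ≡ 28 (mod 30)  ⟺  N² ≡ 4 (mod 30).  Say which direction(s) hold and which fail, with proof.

Converse. This fails: take N = 2. Then 2² = 4 ≡ 4 (mod 30), yet 2 ≡ 2 (mod 30), not 28.

Forward direction. Suppose N ≡ 28 (mod 30). Write N = 30j + 28. Then (30j + 28)² = 900j² + 1680j + 784 = 30(30j² + 56j + 26) + 4, so N² ≡ 4 (mod 30).

The forward direction holds; the converse fails.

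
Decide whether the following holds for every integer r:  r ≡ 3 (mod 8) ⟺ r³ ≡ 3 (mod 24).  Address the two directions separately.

Only the reverse direction holds.

(→) This fails: take r = 11. Then 11 ≡ 3 (mod 8), but 11³ = 1331 ≡ 11 (mod 24), not 3.

(←) Conversely, the residues r modulo 24 with r³ ≡ 3 (mod 24) are exactly {3}, and each is ≡ 3 (mod 8).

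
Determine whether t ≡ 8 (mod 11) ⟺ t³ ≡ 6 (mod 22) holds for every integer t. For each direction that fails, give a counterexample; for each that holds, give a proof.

(⟹) This fails: take t = 19. Then 19 ≡ 8 (mod 11), but 19³ = 6859 ≡ 17 (mod 22), not 6.

(⟸) Conversely, the residues r modulo 22 with r³ ≡ 6 (mod 22) are exactly {8}, and each is ≡ 8 (mod 11).

Only the converse holds.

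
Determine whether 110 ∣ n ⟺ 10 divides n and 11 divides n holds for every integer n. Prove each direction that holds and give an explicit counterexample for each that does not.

Forward direction. If 110 ∣ n, write n = 110q. Since 110 = 11·10, n = 10·(11q), so 10 ∣ n; and since 110 = 10·11, n = 11·(10q), so 11 ∣ n.

Converse. Suppose 10 ∣ n and 11 ∣ n. Any common multiple of 10 and 11 is a multiple of their lcm; here gcd(10, 11) = 1, so lcm(10, 11) = 10·11 = 110, so 110 ∣ n.

Equivalent; both directions hold.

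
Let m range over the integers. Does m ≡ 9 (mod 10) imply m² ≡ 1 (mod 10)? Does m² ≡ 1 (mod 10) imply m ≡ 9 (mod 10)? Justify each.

Only the forward implication holds.

(⟹) Suppose m ≡ 9 (mod 10). Write m = 10j + 9. Then (10j + 9)² = 100j² + 180j + 81 = 10(10j² + 18j + 8) + 1, so m² ≡ 1 (mod 10).

(⟸) This fails: take m = 1. Then 1² = 1 ≡ 1 (mod 10), yet 1 ≡ 1 (mod 10), not 9.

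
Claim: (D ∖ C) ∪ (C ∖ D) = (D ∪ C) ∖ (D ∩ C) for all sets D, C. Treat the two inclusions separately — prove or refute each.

The two sets are equal.

(⟸) Let x ∈ (D ∪ C) ∖ (D ∩ C). Then either x ∈ D and x ∉ C; or x ∈ C and x ∉ D. In each case x ∈ (D ∖ C) ∪ (C ∖ D), so (D ∪ C) ∖ (D ∩ C) ⊆ (D ∖ C) ∪ (C ∖ D).

(⟹) Let x ∈ (D ∖ C) ∪ (C ∖ D). Then either x ∈ D and x ∉ C; or x ∈ C and x ∉ D. In each case x ∈ (D ∪ C) ∖ (D ∩ C), so (D ∖ C) ∪ (C ∖ D) ⊆ (D ∪ C) ∖ (D ∩ C).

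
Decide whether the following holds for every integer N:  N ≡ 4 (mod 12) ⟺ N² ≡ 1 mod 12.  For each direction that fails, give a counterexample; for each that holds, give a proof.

Forward direction. This fails: take N = 4. Then 4 ≡ 4 (mod 12), but 4² = 16 ≡ 4 (mod 12), not 1.

Converse. This fails: take N = 1. Then 1² = 1 ≡ 1 (mod 12), yet 1 ≡ 1 (mod 12), not 4.

Both directions fail.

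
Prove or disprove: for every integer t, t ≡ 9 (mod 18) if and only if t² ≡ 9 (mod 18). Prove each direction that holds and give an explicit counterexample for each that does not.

(⇒) Suppose t ≡ 9 (mod 18). Write t = 18j + 9. Then (18j + 9)² = 324j² + 324j + 81 = 18(18j² + 18j + 4) + 9, so t² ≡ 9 (mod 18).

(⇐) This fails: take t = 3. Then 3² = 9 ≡ 9 (mod 18), yet 3 ≡ 3 (mod 18), not 9.

The forward direction holds; the converse fails.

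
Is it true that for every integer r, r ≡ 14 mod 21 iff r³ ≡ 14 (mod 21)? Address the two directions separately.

Equivalent; both directions hold.

(⇒) Suppose r ≡ 14 mod 21. Write r = 21j + 14. Then (21j + 14)³ = 9261j³ + 18522j² + 12348j + 2744 = 21(441j³ + 882j² + 588j + 130) + 14, so r³ ≡ 14 (mod 21).

(⇐) Conversely, suppose r³ ≡ 14 (mod 21). The only residue r in {0, …, 20} with r³ ≡ 14 (mod 21) is r = 14, so r ≡ 14 (mod 21).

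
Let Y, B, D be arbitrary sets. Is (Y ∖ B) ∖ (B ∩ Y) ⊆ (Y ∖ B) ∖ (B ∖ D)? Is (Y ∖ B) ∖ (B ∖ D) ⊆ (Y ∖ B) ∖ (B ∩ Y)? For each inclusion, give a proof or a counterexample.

(⟹) Let x ∈ (Y ∖ B) ∖ (B ∩ Y). Then either x ∈ Y and x ∉ B, D; or x ∈ Y ∩ D and x ∉ B. In each case x ∈ (Y ∖ B) ∖ (B ∖ D), so (Y ∖ B) ∖ (B ∩ Y) ⊆ (Y ∖ B) ∖ (B ∖ D).

(⟸) Let x ∈ (Y ∖ B) ∖ (B ∖ D). Then either x ∈ Y and x ∉ B, D; or x ∈ Y ∩ D and x ∉ B. In each case x ∈ (Y ∖ B) ∖ (B ∩ Y), so (Y ∖ B) ∖ (B ∖ D) ⊆ (Y ∖ B) ∖ (B ∩ Y).

Both inclusions hold; the sets are equal.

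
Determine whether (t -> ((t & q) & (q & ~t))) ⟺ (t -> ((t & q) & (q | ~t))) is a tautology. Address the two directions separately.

[⇒] Assume the antecedent. If t is true, the antecedent cannot hold. If t is false, t -> ((t & q) & (q | ~t)) reduces to true regardless of the other variables. Either way t -> ((t & q) & (q | ~t)) holds.

[⇐] This fails. Under t = T, q = T, the left side is false but the right side is true.

Only the forward implication holds.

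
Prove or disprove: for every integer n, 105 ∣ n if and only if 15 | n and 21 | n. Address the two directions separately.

Both implications hold.

[⇐] Suppose 15 ∣ n and 21 ∣ n. Any common multiple of 15 and 21 is a multiple of their lcm; here lcm(15, 21) = 15·21/gcd(15, 21) = 315/3 = 105, so 105 ∣ n.

[⇒] If 105 ∣ n, write n = 105q. Since 105 = 7·15, n = 15·(7q), so 15 ∣ n; and since 105 = 5·21, n = 21·(5q), so 21 ∣ n.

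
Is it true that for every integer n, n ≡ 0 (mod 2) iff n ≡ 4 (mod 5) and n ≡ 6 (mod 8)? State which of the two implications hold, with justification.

Only the reverse direction holds.

Forward direction. This fails: n = 0 gives 0 ≡ 0 (mod 2) but 0 ≡ 0 (mod 5), so the conjunction on the right does not hold.

Converse. If n ≡ 4 (mod 5) and n ≡ 6 (mod 8), then by the Chinese remainder theorem n ≡ 14 (mod 40). Since 14 ≡ 0 (mod 2) and 2 ∣ 40, we get n ≡ 0 (mod 2).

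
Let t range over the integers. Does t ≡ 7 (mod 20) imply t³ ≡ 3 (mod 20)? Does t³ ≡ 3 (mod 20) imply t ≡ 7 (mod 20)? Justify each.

The biconditional holds.

(⇒) Suppose t ≡ 7 (mod 20). Write t = 20j + 7. Then (20j + 7)³ = 8000j³ + 8400j² + 2940j + 343 = 20(400j³ + 420j² + 147j + 17) + 3, so t³ ≡ 3 (mod 20).

(⇐) Conversely, suppose t³ ≡ 3 (mod 20). The only residue r in {0, …, 19} with r³ ≡ 3 (mod 20) is r = 7, so t ≡ 7 (mod 20).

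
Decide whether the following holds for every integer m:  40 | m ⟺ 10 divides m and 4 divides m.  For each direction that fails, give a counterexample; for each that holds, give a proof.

Only the forward implication holds.

(⇐) This fails: take m = 20. Both 10 ∣ 20 and 4 ∣ 20, yet 20 is not a multiple of 40 (since 20 = 0·40 + 20), so 40 ∤ 20.

(⇒) If 40 ∣ m, write m = 40q. Since 40 = 4·10, m = 10·(4q), so 10 ∣ m; and since 40 = 10·4, m = 4·(10q), so 4 ∣ m.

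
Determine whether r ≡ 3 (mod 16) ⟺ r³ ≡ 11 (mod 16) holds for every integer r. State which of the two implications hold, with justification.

(⟹) Suppose r ≡ 3 (mod 16). Write r = 16j + 3. Then (16j + 3)³ = 4096j³ + 2304j² + 432j + 27 = 16(256j³ + 144j² + 27j + 1) + 11, so r³ ≡ 11 (mod 16).

(⟸) Conversely, suppose r³ ≡ 11 (mod 16). The only residue r in {0, …, 15} with r³ ≡ 11 (mod 16) is r = 3, so r ≡ 3 (mod 16).

Both implications hold.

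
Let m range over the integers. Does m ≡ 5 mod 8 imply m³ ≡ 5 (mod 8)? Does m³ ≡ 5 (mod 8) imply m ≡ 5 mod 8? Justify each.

(⇐) For the converse, argue contrapositively. If m ≢ 5 (mod 8), then m is congruent to one of 0, 1, 2, 3, 4, 6, 7 modulo 8, and these give m³ ≡ 0, 1, 0, 3, 0, 0, 7 respectively — never 5.

(⇒) Suppose m ≡ 5 mod 8. Write m = 8j + 5. Then (8j + 5)³ = 512j³ + 960j² + 600j + 125 = 8(64j³ + 120j² + 75j + 15) + 5, so m³ ≡ 5 (mod 8).

Both directions hold; the statement is true.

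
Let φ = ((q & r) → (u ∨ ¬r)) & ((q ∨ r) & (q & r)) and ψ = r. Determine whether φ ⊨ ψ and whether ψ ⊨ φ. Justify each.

[⇒] Assume the antecedent. If q is true, the antecedent forces (q = T, r = T, u = T), and r holds there. If q is false, the antecedent cannot hold. Either way r holds.

[⇐] This fails. Under q = F, r = T, u = F, the left side is false but the right side is true.

Only the forward direction holds.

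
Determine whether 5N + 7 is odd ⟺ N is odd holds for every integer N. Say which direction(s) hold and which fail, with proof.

Neither implication holds.

(⇒) This fails: N = 6 gives 5N + 7 = 37, which is odd, but 6 is even, not odd.

(⇐) This also fails: N = 5 is odd, but 5N + 7 = 32 is even, not odd.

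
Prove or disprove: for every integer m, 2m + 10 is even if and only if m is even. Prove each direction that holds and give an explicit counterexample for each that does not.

The forward direction fails; the converse holds.

[⇐] Suppose m is even. Since 2 is even, 2m is even for every m, so 2m + 10 has the same parity as 10, which is even. Hence 2m + 10 is even.

[⇒] This fails: take m = 1. Then 2m + 10 = 12, which is even, yet m = 1 is odd, not even.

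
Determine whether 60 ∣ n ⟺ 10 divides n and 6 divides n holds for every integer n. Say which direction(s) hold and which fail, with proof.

(⇒) holds; (⇐) fails.

(⇒) If 60 ∣ n, write n = 60q. Since 60 = 6·10, n = 10·(6q), so 10 ∣ n; and since 60 = 10·6, n = 6·(10q), so 6 ∣ n.

(⇐) This fails: take n = 30. Both 10 ∣ 30 and 6 ∣ 30, yet 30 is not a multiple of 60 (since 30 = 0·60 + 30), so 60 ∤ 30.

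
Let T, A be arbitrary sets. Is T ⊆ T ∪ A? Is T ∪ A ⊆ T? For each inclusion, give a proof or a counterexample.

(⊇) This inclusion fails. Take T = ∅, A = {1}; then 1 ∈ T ∪ A but 1 ∉ T.

(⊆) Let x ∈ T. Then either x ∈ T and x ∉ A; or x ∈ T ∩ A. In each case x ∈ T ∪ A, so T ⊆ T ∪ A.

Only the forward inclusion holds.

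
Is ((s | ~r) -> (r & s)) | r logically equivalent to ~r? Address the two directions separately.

(⇒) This fails. Under r = T, s = F, the left side is true but the right side is false.

(⇐) This fails. Under r = F, s = F, the left side is false but the right side is true.

(⇒) fails and (⇐) fails.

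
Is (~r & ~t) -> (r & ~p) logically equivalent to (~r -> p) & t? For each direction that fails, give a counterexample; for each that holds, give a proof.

(⇒) fails; (⇐) holds.

(⇐) Assume the antecedent. If r is true, (~r & ~t) -> (r & ~p) reduces to true regardless of the other variables. If r is false, the antecedent forces (r = F, p = T, t = T), and (~r & ~t) -> (r & ~p) holds there. Either way (~r & ~t) -> (r & ~p) holds.

(⇒) This fails. Under r = T, p = F, t = F, the left side is true but the right side is false.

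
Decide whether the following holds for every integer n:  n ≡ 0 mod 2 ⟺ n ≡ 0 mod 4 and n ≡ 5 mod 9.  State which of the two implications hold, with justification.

(⇒) This fails: n = 0 gives 0 ≡ 0 (mod 2) but 0 ≡ 0 (mod 9), so the conjunction on the right does not hold.

(⇐) Conversely, if n ≡ 0 (mod 4) and n ≡ 5 (mod 9), then by the Chinese remainder theorem n ≡ 32 (mod 36). Since 32 ≡ 0 (mod 2) and 2 ∣ 36, we get n ≡ 0 (mod 2).

The forward direction fails; the converse holds.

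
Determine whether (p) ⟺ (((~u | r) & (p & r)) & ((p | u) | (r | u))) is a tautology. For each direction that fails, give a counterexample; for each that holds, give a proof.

Only the converse holds.

(→) This fails. Under p = T, r = F, u = F, the left side is true but the right side is false.

(←) Assume the antecedent. If p is true, p reduces to true regardless of the other variables. If p is false, the antecedent cannot hold. Either way p holds.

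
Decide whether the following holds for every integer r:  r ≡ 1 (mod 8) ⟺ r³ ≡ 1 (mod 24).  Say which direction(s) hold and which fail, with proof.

The forward direction fails; the converse holds.

[⇐] The residues r modulo 24 with r³ ≡ 1 (mod 24) are exactly {1}, and each is ≡ 1 (mod 8).

[⇒] This fails: take r = 9. Then 9 ≡ 1 (mod 8), but 9³ = 729 ≡ 9 (mod 24), not 1.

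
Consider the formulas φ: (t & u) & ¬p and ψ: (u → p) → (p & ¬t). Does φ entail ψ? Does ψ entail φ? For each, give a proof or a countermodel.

Converse. This fails. Under u = T, t = F, p = F, the left side is false but the right side is true.

Forward direction. Assume the antecedent. If u is true, the antecedent forces (u = T, t = T, p = F), and (u → p) → (p & ¬t) holds there. If u is false, the antecedent cannot hold. Either way (u → p) → (p & ¬t) holds.

(⇒) holds; (⇐) fails.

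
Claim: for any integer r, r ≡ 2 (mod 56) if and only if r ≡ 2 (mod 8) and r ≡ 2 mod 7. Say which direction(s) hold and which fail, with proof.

Both directions hold.

(⟹) Suppose r ≡ 2 (mod 56); write r = 56j + 2. Since 8 ∣ 56, reducing mod 8 gives r ≡ 2 (mod 8); since 7 ∣ 56, reducing mod 7 gives r ≡ 2 (mod 7).

(⟸) Conversely, if r ≡ 2 (mod 8) and r ≡ 2 (mod 7), then by the Chinese remainder theorem r ≡ 2 (mod 56). This is exactly r ≡ 2 (mod 56).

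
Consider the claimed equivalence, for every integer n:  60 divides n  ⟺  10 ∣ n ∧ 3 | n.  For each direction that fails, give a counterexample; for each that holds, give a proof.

Only the forward implication holds.

(→) If 60 ∣ n, write n = 60q. Since 60 = 6·10, n = 10·(6q), so 10 ∣ n; and since 60 = 20·3, n = 3·(20q), so 3 ∣ n.

(←) This fails: take n = 30. Both 10 ∣ 30 and 3 ∣ 30, yet 30 is not a multiple of 60 (since 30 = 0·60 + 30), so 60 ∤ 30.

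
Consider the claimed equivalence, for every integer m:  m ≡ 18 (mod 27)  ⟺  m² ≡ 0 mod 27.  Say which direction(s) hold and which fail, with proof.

(⇒) holds; (⇐) fails.

(⇒) Suppose m ≡ 18 (mod 27). Write m = 27j + 18. Then (27j + 18)² = 729j² + 972j + 324 = 27(27j² + 36j + 12) + 0, so m² ≡ 0 (mod 27).

(⇐) This fails: take m = 0. Then 0² = 0 ≡ 0 (mod 27), yet 0 ≡ 0 (mod 27), not 18.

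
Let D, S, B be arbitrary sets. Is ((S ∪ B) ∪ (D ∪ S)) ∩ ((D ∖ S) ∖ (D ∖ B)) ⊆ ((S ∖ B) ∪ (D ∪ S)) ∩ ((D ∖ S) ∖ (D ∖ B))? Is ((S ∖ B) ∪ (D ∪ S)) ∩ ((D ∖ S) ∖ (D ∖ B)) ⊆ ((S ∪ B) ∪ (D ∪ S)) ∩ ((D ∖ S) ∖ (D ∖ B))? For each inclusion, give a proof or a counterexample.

The two sets are equal.

(⊆) Let x ∈ ((S ∪ B) ∪ (D ∪ S)) ∩ ((D ∖ S) ∖ (D ∖ B)). Then x ∈ D ∩ B and x ∉ S, from which x ∈ ((S ∖ B) ∪ (D ∪ S)) ∩ ((D ∖ S) ∖ (D ∖ B)).

(⊇) Let x ∈ ((S ∖ B) ∪ (D ∪ S)) ∩ ((D ∖ S) ∖ (D ∖ B)). Then x ∈ D ∩ B and x ∉ S, from which x ∈ ((S ∪ B) ∪ (D ∪ S)) ∩ ((D ∖ S) ∖ (D ∖ B)).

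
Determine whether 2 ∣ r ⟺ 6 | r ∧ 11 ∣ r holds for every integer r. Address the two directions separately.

(⇒) fails; (⇐) holds.

(←) Suppose 6 ∣ r and 11 ∣ r. Any common multiple of 6 and 11 is a multiple of their lcm; here gcd(6, 11) = 1, so lcm(6, 11) = 6·11 = 66, so 66 ∣ r. Since 2 ∣ 66, it follows that 2 ∣ r.

(→) This fails: take r = 2. Certainly 2 ∣ 2, but 6 ∤ 2.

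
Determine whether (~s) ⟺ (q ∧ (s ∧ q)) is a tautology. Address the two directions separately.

Neither direction holds.

(⟹) This fails. Under q = F, s = F, the left side is true but the right side is false.

(⟸) This fails. Under q = T, s = T, the left side is false but the right side is true.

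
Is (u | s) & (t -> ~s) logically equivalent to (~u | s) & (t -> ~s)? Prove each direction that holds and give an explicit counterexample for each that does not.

(⟹) This fails. Under u = T, t = F, s = F, the left side is true but the right side is false.

(⟸) This fails. Under u = F, t = F, s = F, the left side is false but the right side is true.

(⇒) fails and (⇐) fails.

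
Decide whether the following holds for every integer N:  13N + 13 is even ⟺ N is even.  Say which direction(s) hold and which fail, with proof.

Neither direction holds.

(→) This fails: N = 3 gives 13N + 13 = 52, which is even, but 3 is odd, not even.

(←) This also fails: N = 0 is even, but 13N + 13 = 13 is odd, not even.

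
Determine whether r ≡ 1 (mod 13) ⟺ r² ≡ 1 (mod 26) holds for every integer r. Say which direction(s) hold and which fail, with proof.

Neither implication holds.

[⇒] This fails: take r = 14. Then 14 ≡ 1 (mod 13), but 14² = 196 ≡ 14 (mod 26), not 1.

[⇐] This fails: take r = 25. Then 25² = 625 ≡ 1 (mod 26), yet 25 ≡ 12 (mod 13), not 1.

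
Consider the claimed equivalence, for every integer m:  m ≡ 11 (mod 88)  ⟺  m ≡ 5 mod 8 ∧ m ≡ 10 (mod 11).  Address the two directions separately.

Neither implication holds.

Forward direction. This fails: m = 11 gives 11 ≡ 11 (mod 88) but 11 ≡ 3 (mod 8), so the conjunction on the right does not hold.

Converse. This fails: m = 21 satisfies both congruences on the right (21 ≡ 5 mod 8 and 21 ≡ 10 mod 11) yet 21 ≡ 21 (mod 88), not 11.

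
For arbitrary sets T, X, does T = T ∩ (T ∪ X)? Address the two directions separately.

(⟹) Let x ∈ T. Then either x ∈ T and x ∉ X; or x ∈ T ∩ X. In each case x ∈ T ∩ (T ∪ X), so T ⊆ T ∩ (T ∪ X).

(⟸) Let x ∈ T ∩ (T ∪ X). Then either x ∈ T and x ∉ X; or x ∈ T ∩ X. In each case x ∈ T, so T ∩ (T ∪ X) ⊆ T.

Both inclusions hold.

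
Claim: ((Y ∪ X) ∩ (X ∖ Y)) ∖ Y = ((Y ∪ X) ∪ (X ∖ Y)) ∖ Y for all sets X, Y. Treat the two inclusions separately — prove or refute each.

Forward inclusion. Let x ∈ ((Y ∪ X) ∩ (X ∖ Y)) ∖ Y. Then x ∈ X and x ∉ Y, from which x ∈ ((Y ∪ X) ∪ (X ∖ Y)) ∖ Y.

Reverse inclusion. Let x ∈ ((Y ∪ X) ∪ (X ∖ Y)) ∖ Y. Then x ∈ X and x ∉ Y, from which x ∈ ((Y ∪ X) ∩ (X ∖ Y)) ∖ Y.

The two sets are equal.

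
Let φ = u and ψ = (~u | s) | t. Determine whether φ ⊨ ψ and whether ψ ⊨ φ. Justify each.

Neither direction holds.

[⇒] This fails. Under t = F, u = T, s = F, the left side is true but the right side is false.

[⇐] This fails. Under t = F, u = F, s = F, the left side is false but the right side is true.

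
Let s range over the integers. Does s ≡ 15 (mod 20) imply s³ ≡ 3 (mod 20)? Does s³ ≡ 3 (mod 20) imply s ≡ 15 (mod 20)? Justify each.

[⇒] This fails: take s = 15. Then 15 ≡ 15 (mod 20), but 15³ = 3375 ≡ 15 (mod 20), not 3.

[⇐] This fails: take s = 7. Then 7³ = 343 ≡ 3 (mod 20), yet 7 ≡ 7 (mod 20), not 15.

Neither implication holds.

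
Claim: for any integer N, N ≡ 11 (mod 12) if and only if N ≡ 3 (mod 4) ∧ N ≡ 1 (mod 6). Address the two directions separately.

(→) This fails: N = 11 gives 11 ≡ 11 (mod 12) but 11 ≡ 5 (mod 6), so the conjunction on the right does not hold.

(←) This fails: N = 7 satisfies both congruences on the right (7 ≡ 3 mod 4 and 7 ≡ 1 mod 6) yet 7 ≡ 7 (mod 12), not 11.

Neither implication holds.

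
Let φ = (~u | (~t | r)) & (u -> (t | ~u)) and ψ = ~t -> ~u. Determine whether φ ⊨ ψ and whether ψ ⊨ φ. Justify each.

(⟹) Assume the antecedent. If u is true, the antecedent forces (r = T, u = T, t = T), and ~t -> ~u holds there. If u is false, ~t -> ~u reduces to true regardless of the other variables. Either way ~t -> ~u holds.

(⟸) This fails. Under r = F, u = T, t = T, the left side is false but the right side is true.

Only the forward implication holds.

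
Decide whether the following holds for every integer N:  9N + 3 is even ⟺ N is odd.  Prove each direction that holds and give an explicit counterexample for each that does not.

(→) Suppose 9N + 3 is even. Since 9 is odd, 9N and N have the same parity, so 9N + 3 ≡ N + 3 (mod 2). As 3 is odd, 9N + 3 is even exactly when N is odd. Thus N is odd.

(←) Conversely, suppose N is odd; write N = 2j + 1. Then 9N + 3 = 9·(2j + 1) + 3 = 2·9j + 12, which is even.

Both implications hold.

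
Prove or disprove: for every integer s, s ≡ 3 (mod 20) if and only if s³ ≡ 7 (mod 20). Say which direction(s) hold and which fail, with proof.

Both directions hold.

(⇒) Suppose s ≡ 3 (mod 20). Write s = 20j + 3. Then (20j + 3)³ = 8000j³ + 3600j² + 540j + 27 = 20(400j³ + 180j² + 27j + 1) + 7, so s³ ≡ 7 (mod 20).

(⇐) Conversely, suppose s³ ≡ 7 (mod 20). The only residue r in {0, …, 19} with r³ ≡ 7 (mod 20) is r = 3, so s ≡ 3 (mod 20).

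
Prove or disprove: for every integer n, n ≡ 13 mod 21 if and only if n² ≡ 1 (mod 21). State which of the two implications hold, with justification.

(⇒) holds; (⇐) fails.

Forward direction. Suppose n ≡ 13 mod 21. Write n = 21j + 13. Then (21j + 13)² = 441j² + 546j + 169 = 21(21j² + 26j + 8) + 1, so n² ≡ 1 (mod 21).

Converse. This fails: take n = 1. Then 1² = 1 ≡ 1 (mod 21), yet 1 ≡ 1 (mod 21), not 13.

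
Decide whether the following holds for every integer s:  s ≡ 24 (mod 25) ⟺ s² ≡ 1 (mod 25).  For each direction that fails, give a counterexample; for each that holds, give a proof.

[⇐] This fails: take s = 1. Then 1² = 1 ≡ 1 (mod 25), yet 1 ≡ 1 (mod 25), not 24.

[⇒] Suppose s ≡ 24 (mod 25). Write s = 25j + 24. Then (25j + 24)² = 625j² + 1200j + 576 = 25(25j² + 48j + 23) + 1, so s² ≡ 1 (mod 25).

Only the forward direction holds.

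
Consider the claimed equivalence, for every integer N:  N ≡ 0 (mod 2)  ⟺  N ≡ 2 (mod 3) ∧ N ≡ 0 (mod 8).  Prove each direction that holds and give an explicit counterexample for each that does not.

Converse. If N ≡ 2 (mod 3) and N ≡ 0 (mod 8), then by the Chinese remainder theorem N ≡ 8 (mod 24). Since 8 ≡ 0 (mod 2) and 2 ∣ 24, we get N ≡ 0 (mod 2).

Forward direction. This fails: N = 0 gives 0 ≡ 0 (mod 2) but 0 ≡ 0 (mod 3), so the conjunction on the right does not hold.

Only the converse holds.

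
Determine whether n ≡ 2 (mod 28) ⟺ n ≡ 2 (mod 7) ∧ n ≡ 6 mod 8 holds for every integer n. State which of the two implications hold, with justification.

(⇒) fails; (⇐) holds.

(⟹) This fails: n = 2 gives 2 ≡ 2 (mod 28) but 2 ≡ 2 (mod 8), so the conjunction on the right does not hold.

(⟸) Conversely, if n ≡ 2 (mod 7) and n ≡ 6 (mod 8), then by the Chinese remainder theorem n ≡ 30 (mod 56). Since 30 ≡ 2 (mod 28) and 28 ∣ 56, we get n ≡ 2 (mod 28).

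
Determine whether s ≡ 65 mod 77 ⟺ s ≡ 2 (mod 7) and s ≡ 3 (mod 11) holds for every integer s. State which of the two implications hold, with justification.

Both directions fail.

Forward direction. This fails: s = 65 gives 65 ≡ 65 (mod 77) but 65 ≡ 10 (mod 11), so the conjunction on the right does not hold.

Converse. This fails: s = 58 satisfies both congruences on the right (58 ≡ 2 mod 7 and 58 ≡ 3 mod 11) yet 58 ≡ 58 (mod 77), not 65.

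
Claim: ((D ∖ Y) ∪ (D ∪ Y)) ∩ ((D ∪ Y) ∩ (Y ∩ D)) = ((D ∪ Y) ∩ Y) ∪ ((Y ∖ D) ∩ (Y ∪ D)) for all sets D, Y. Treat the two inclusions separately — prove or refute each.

(⊆) Let x ∈ ((D ∖ Y) ∪ (D ∪ Y)) ∩ ((D ∪ Y) ∩ (Y ∩ D)). Then x ∈ D ∩ Y, from which x ∈ ((D ∪ Y) ∩ Y) ∪ ((Y ∖ D) ∩ (Y ∪ D)).

(⊇) This inclusion fails. Take D = ∅, Y = {1}; then 1 ∈ ((D ∪ Y) ∩ Y) ∪ ((Y ∖ D) ∩ (Y ∪ D)) but 1 ∉ ((D ∖ Y) ∪ (D ∪ Y)) ∩ ((D ∪ Y) ∩ (Y ∩ D)).

(⊆) holds; (⊇) fails.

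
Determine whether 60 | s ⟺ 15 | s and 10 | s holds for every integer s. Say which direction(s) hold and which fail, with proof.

(⟸) This fails: take s = 30. Both 15 ∣ 30 and 10 ∣ 30, yet 30 is not a multiple of 60 (since 30 = 0·60 + 30), so 60 ∤ 30.

(⟹) If 60 ∣ s, write s = 60q. Since 60 = 4·15, s = 15·(4q), so 15 ∣ s; and since 60 = 6·10, s = 10·(6q), so 10 ∣ s.

Only the forward implication holds.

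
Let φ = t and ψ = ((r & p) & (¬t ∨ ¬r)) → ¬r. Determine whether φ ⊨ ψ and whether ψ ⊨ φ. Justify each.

Converse. This fails. Under t = F, r = F, p = F, the left side is false but the right side is true.

Forward direction. Assume the antecedent. If t is true, ((r & p) & (¬t ∨ ¬r)) → ¬r reduces to true regardless of the other variables. If t is false, the antecedent cannot hold. Either way ((r & p) & (¬t ∨ ¬r)) → ¬r holds.

(⇒) holds; (⇐) fails.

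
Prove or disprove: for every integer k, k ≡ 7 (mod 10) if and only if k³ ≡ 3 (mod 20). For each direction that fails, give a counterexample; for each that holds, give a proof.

(→) This fails: take k = 17. Then 17 ≡ 7 (mod 10), but 17³ = 4913 ≡ 13 (mod 20), not 3.

(←) Conversely, the residues r modulo 20 with r³ ≡ 3 (mod 20) are exactly {7}, and each is ≡ 7 (mod 10).

The forward direction fails; the converse holds.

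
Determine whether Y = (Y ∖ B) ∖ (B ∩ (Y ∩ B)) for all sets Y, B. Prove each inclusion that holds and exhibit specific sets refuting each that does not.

(⊆) This inclusion fails. Take Y = {1}, B = {1}; then 1 ∈ Y but 1 ∉ (Y ∖ B) ∖ (B ∩ (Y ∩ B)).

(⊇) Let x ∈ (Y ∖ B) ∖ (B ∩ (Y ∩ B)). Then x ∈ Y and x ∉ B, from which x ∈ Y.

(⊆) fails; (⊇) holds.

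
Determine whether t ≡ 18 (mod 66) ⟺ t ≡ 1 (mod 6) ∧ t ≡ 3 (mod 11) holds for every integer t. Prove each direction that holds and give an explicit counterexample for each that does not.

(⇒) This fails: t = 18 gives 18 ≡ 18 (mod 66) but 18 ≡ 0 (mod 6), so the conjunction on the right does not hold.

(⇐) This fails: t = 25 satisfies both congruences on the right (25 ≡ 1 mod 6 and 25 ≡ 3 mod 11) yet 25 ≡ 25 (mod 66), not 18.

Neither implication holds.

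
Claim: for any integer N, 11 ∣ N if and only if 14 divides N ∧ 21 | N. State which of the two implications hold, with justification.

[⇒] This fails: take N = 11. Certainly 11 ∣ 11, but 14 ∤ 11.

[⇐] This fails: take N = 42. Both 14 ∣ 42 and 21 ∣ 42, yet 42 is not a multiple of 11 (since 42 = 3·11 + 9), so 11 ∤ 42.

Both directions fail.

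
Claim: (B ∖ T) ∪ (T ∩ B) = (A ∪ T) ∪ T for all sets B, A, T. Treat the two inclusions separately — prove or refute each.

Both inclusions fail.

Forward inclusion. This inclusion fails. Take B = {1}, A = ∅, T = ∅; then 1 ∈ (B ∖ T) ∪ (T ∩ B) but 1 ∉ (A ∪ T) ∪ T.

Reverse inclusion. This inclusion fails. Take B = ∅, A = {1}, T = ∅; then 1 ∈ (A ∪ T) ∪ T but 1 ∉ (B ∖ T) ∪ (T ∩ B).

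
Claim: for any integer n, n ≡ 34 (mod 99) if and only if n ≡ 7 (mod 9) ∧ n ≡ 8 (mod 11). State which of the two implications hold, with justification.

(⇒) fails and (⇐) fails.

[⇒] This fails: n = 34 gives 34 ≡ 34 (mod 99) but 34 ≡ 1 (mod 11), so the conjunction on the right does not hold.

[⇐] This fails: n = 52 satisfies both congruences on the right (52 ≡ 7 mod 9 and 52 ≡ 8 mod 11) yet 52 ≡ 52 (mod 99), not 34.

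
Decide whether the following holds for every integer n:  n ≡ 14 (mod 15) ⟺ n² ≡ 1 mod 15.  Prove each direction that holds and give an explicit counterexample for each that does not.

Converse. This fails: take n = 1. Then 1² = 1 ≡ 1 (mod 15), yet 1 ≡ 1 (mod 15), not 14.

Forward direction. Suppose n ≡ 14 (mod 15). Write n = 15j + 14. Then (15j + 14)² = 225j² + 420j + 196 = 15(15j² + 28j + 13) + 1, so n² ≡ 1 (mod 15).

Only the forward direction holds.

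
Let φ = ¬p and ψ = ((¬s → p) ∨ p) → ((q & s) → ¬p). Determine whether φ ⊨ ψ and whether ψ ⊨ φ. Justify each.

Forward direction. Assume the antecedent. If s is true, the antecedent forces (s = T, p = F, q = F) or (s = T, p = F, q = T), and the consequent holds there. If s is false, the consequent reduces to true regardless of the other variables. Either way the consequent holds.

Converse. This fails. Under s = F, p = T, q = F, the left side is false but the right side is true.

Not equivalent: only (⇒) holds.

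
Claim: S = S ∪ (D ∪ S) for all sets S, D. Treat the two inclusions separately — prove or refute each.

Forward inclusion. Let x ∈ S. Then either x ∈ S and x ∉ D; or x ∈ S ∩ D. In each case x ∈ S ∪ (D ∪ S), so S ⊆ S ∪ (D ∪ S).

Reverse inclusion. This inclusion fails. Take S = ∅, D = {1}; then 1 ∈ S ∪ (D ∪ S) but 1 ∉ S.

The sets are not equal: only the forward inclusion holds.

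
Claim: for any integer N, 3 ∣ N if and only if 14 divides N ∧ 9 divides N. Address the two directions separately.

Forward direction. This fails: take N = 3. Certainly 3 ∣ 3, but 14 ∤ 3.

Converse. Suppose 14 ∣ N and 9 ∣ N. Any common multiple of 14 and 9 is a multiple of their lcm; here gcd(14, 9) = 1, so lcm(14, 9) = 14·9 = 126, so 126 ∣ N. Since 3 ∣ 126, it follows that 3 ∣ N.

(⇒) fails; (⇐) holds.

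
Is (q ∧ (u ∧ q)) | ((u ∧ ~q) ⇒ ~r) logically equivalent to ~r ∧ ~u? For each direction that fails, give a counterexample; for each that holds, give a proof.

The forward direction fails; the converse holds.

(⟹) This fails. Under r = T, u = F, q = F, the left side is true but the right side is false.

(⟸) Assume the antecedent. If r is true, the antecedent cannot hold. If r is false, the consequent reduces to true regardless of the other variables. Either way the consequent holds.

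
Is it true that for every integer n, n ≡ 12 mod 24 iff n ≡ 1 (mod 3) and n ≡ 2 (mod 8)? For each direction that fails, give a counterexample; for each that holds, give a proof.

Neither direction holds.

[⇒] This fails: n = 12 gives 12 ≡ 12 (mod 24) but 12 ≡ 0 (mod 3), so the conjunction on the right does not hold.

[⇐] This fails: n = 10 satisfies both congruences on the right (10 ≡ 1 mod 3 and 10 ≡ 2 mod 8) yet 10 ≡ 10 (mod 24), not 12.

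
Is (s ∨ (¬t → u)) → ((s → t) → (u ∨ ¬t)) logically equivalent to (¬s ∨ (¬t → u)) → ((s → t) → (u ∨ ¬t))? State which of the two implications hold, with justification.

Converse. Assume the antecedent. If t is true, the antecedent forces (t = T, s = F, u = T) or (t = T, s = T, u = T), and the consequent holds there. If t is false, the consequent reduces to true regardless of the other variables. Either way the consequent holds.

Forward direction. Assume the antecedent. If t is true, the antecedent forces (t = T, s = F, u = T) or (t = T, s = T, u = T), and the consequent holds there. If t is false, the consequent reduces to true regardless of the other variables. Either way the consequent holds.

Both directions hold; the statement is true.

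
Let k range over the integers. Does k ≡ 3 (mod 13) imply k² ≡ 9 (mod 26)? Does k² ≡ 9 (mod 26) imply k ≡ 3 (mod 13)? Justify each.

(→) This fails: take k = 16. Then 16 ≡ 3 (mod 13), but 16² = 256 ≡ 22 (mod 26), not 9.

(←) This fails: take k = 23. Then 23² = 529 ≡ 9 (mod 26), yet 23 ≡ 10 (mod 13), not 3.

Both directions fail.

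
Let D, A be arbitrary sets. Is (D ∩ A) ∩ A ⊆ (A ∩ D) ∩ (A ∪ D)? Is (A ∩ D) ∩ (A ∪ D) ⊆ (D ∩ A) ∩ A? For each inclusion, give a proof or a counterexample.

Both inclusions hold.

(⟹) Let x ∈ (D ∩ A) ∩ A. Then x ∈ D ∩ A, from which x ∈ (A ∩ D) ∩ (A ∪ D).

(⟸) Let x ∈ (A ∩ D) ∩ (A ∪ D). Then x ∈ D ∩ A, from which x ∈ (D ∩ A) ∩ A.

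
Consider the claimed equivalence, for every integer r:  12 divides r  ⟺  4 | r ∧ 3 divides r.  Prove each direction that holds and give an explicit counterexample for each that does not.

(⟸) Suppose 4 ∣ r and 3 ∣ r. Any common multiple of 4 and 3 is a multiple of their lcm; here gcd(4, 3) = 1, so lcm(4, 3) = 4·3 = 12, so 12 ∣ r.

(⟹) If 12 ∣ r, write r = 12q. Since 12 = 3·4, r = 4·(3q), so 4 ∣ r; and since 12 = 4·3, r = 3·(4q), so 3 ∣ r.

Both directions hold.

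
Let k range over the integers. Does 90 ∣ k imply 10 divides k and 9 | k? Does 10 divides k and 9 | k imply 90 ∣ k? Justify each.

Both directions hold.

[⇐] Suppose 10 ∣ k and 9 ∣ k. Any common multiple of 10 and 9 is a multiple of their lcm; here gcd(10, 9) = 1, so lcm(10, 9) = 10·9 = 90, so 90 ∣ k.

[⇒] If 90 ∣ k, write k = 90q. Since 90 = 9·10, k = 10·(9q), so 10 ∣ k; and since 90 = 10·9, k = 9·(10q), so 9 ∣ k.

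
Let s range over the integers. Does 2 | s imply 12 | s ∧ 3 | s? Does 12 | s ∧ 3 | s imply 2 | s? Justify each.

Forward direction. This fails: take s = 2. Certainly 2 ∣ 2, but 12 ∤ 2.

Converse. Suppose 12 ∣ s and 3 ∣ s. Any common multiple of 12 and 3 is a multiple of their lcm; here lcm(12, 3) = 12·3/gcd(12, 3) = 36/3 = 12, so 12 ∣ s. Since 2 ∣ 12, it follows that 2 ∣ s.

(⇒) fails; (⇐) holds.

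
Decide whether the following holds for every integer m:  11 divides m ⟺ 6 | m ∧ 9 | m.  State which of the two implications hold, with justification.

(→) This fails: take m = 11. Certainly 11 ∣ 11, but 6 ∤ 11.

(←) This fails: take m = 18. Both 6 ∣ 18 and 9 ∣ 18, yet 18 is not a multiple of 11 (since 18 = 1·11 + 7), so 11 ∤ 18.

Neither direction holds.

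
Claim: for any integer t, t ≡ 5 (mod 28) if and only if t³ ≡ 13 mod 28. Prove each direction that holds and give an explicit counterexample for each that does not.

Only the forward direction holds.

(⇒) Suppose t ≡ 5 (mod 28). Write t = 28j + 5. Then (28j + 5)³ = 21952j³ + 11760j² + 2100j + 125 = 28(784j³ + 420j² + 75j + 4) + 13, so t³ ≡ 13 (mod 28).

(⇐) This fails: take t = 13. Then 13³ = 2197 ≡ 13 (mod 28), yet 13 ≡ 13 (mod 28), not 5.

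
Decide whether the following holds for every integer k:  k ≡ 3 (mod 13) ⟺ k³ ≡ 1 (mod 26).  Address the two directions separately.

[⇒] This fails: take k = 16. Then 16 ≡ 3 (mod 13), but 16³ = 4096 ≡ 14 (mod 26), not 1.

[⇐] This fails: take k = 1. Then 1³ = 1 ≡ 1 (mod 26), yet 1 ≡ 1 (mod 13), not 3.

Neither implication holds.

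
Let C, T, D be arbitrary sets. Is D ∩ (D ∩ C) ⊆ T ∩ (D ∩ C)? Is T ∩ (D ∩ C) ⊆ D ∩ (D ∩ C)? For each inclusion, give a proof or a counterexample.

The sets are not equal: only the reverse inclusion holds.

(⟹) This inclusion fails. Take C = {1}, T = ∅, D = {1}; then 1 ∈ D ∩ (D ∩ C) but 1 ∉ T ∩ (D ∩ C).

(⟸) Let x ∈ T ∩ (D ∩ C). Then x ∈ C ∩ T ∩ D, from which x ∈ D ∩ (D ∩ C).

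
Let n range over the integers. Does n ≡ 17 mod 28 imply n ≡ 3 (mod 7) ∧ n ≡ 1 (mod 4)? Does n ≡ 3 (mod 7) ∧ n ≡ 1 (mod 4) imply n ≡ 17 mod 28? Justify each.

(→) Suppose n ≡ 17 (mod 28); write n = 28j + 17. Since 7 ∣ 28, reducing mod 7 gives n ≡ 17 ≡ 3 (mod 7); since 4 ∣ 28, reducing mod 4 gives n ≡ 17 ≡ 1 (mod 4).

(←) Conversely, if n ≡ 3 (mod 7) and n ≡ 1 (mod 4), then by the Chinese remainder theorem n ≡ 17 (mod 28). This is exactly n ≡ 17 (mod 28).

Both implications hold.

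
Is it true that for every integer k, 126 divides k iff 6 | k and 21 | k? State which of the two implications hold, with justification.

The forward direction holds; the converse fails.

Forward direction. If 126 ∣ k, write k = 126q. Since 126 = 21·6, k = 6·(21q), so 6 ∣ k; and since 126 = 6·21, k = 21·(6q), so 21 ∣ k.

Converse. This fails: take k = 42. Both 6 ∣ 42 and 21 ∣ 42, yet 42 is not a multiple of 126 (since 42 = 0·126 + 42), so 126 ∤ 42.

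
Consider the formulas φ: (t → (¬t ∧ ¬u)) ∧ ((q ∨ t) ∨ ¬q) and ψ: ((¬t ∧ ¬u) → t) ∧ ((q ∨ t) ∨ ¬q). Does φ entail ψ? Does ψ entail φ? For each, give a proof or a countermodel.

Both directions fail.

(⟹) This fails. Under q = F, u = F, t = F, the left side is true but the right side is false.

(⟸) This fails. Under q = F, u = F, t = T, the left side is false but the right side is true.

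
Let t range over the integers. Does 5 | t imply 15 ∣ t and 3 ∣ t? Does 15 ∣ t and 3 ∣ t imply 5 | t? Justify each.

(←) Suppose 15 ∣ t and 3 ∣ t. Any common multiple of 15 and 3 is a multiple of their lcm; here lcm(15, 3) = 15·3/gcd(15, 3) = 45/3 = 15, so 15 ∣ t. Since 5 ∣ 15, it follows that 5 ∣ t.

(→) This fails: take t = 5. Certainly 5 ∣ 5, but 15 ∤ 5.

The forward direction fails; the converse holds.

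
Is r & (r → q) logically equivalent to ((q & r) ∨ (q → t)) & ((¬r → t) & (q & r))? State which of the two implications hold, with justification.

(⟸) Assume the antecedent. If q is true, the antecedent forces (q = T, r = T, t = F) or (q = T, r = T, t = T), and r & (r → q) holds there. If q is false, the antecedent cannot hold. Either way r & (r → q) holds.

(⟹) Assume the antecedent. If q is true, the antecedent forces (q = T, r = T, t = F) or (q = T, r = T, t = T), and the consequent holds there. If q is false, the antecedent cannot hold. Either way the consequent holds.

The biconditional holds.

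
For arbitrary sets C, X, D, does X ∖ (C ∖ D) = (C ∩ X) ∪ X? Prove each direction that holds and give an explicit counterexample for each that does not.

Only the forward inclusion holds.

(⟸) This inclusion fails. Take C = {1}, X = {1}, D = ∅; then 1 ∈ (C ∩ X) ∪ X but 1 ∉ X ∖ (C ∖ D).

(⟹) Let x ∈ X ∖ (C ∖ D). Then either x ∈ X and x ∉ C, D; or x ∈ X ∩ D and x ∉ C; or x ∈ C ∩ X ∩ D. In each case x ∈ (C ∩ X) ∪ X, so X ∖ (C ∖ D) ⊆ (C ∩ X) ∪ X.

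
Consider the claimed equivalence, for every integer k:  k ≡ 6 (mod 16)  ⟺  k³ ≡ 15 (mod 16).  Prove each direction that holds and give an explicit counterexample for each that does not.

Neither direction holds.

(⇒) This fails: take k = 6. Then 6 ≡ 6 (mod 16), but 6³ = 216 ≡ 8 (mod 16), not 15.

(⇐) This fails: take k = 15. Then 15³ = 3375 ≡ 15 (mod 16), yet 15 ≡ 15 (mod 16), not 6.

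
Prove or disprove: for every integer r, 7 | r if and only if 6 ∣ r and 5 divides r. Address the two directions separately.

[⇒] This fails: take r = 7. Certainly 7 ∣ 7, but 6 ∤ 7.

[⇐] This fails: take r = 30. Both 6 ∣ 30 and 5 ∣ 30, yet 30 is not a multiple of 7 (since 30 = 4·7 + 2), so 7 ∤ 30.

(⇒) fails and (⇐) fails.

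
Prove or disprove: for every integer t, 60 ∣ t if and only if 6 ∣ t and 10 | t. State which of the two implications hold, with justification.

The forward direction holds; the converse fails.

Converse. This fails: take t = 30. Both 6 ∣ 30 and 10 ∣ 30, yet 30 is not a multiple of 60 (since 30 = 0·60 + 30), so 60 ∤ 30.

Forward direction. If 60 ∣ t, write t = 60q. Since 60 = 10·6, t = 6·(10q), so 6 ∣ t; and since 60 = 6·10, t = 10·(6q), so 10 ∣ t.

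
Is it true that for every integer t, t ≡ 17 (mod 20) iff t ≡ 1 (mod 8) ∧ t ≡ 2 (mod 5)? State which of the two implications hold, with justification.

Not equivalent: only (⇐) holds.

(⇒) This fails: t = 37 gives 37 ≡ 17 (mod 20) but 37 ≡ 5 (mod 8), so the conjunction on the right does not hold.

(⇐) Conversely, if t ≡ 1 (mod 8) and t ≡ 2 (mod 5), then by the Chinese remainder theorem t ≡ 17 (mod 40). Since 17 ≡ 17 (mod 20) and 20 ∣ 40, we get t ≡ 17 (mod 20).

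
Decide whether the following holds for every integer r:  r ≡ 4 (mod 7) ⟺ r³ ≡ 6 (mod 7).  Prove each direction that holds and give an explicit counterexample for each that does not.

(⇒) This fails: take r = 4. Then 4 ≡ 4 (mod 7), but 4³ = 64 ≡ 1 (mod 7), not 6.

(⇐) This fails: take r = 3. Then 3³ = 27 ≡ 6 (mod 7), yet 3 ≡ 3 (mod 7), not 4.

Neither implication holds.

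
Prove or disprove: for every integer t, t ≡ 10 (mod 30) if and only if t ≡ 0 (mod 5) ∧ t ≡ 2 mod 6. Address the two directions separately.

(⇒) This fails: t = 10 gives 10 ≡ 10 (mod 30) but 10 ≡ 4 (mod 6), so the conjunction on the right does not hold.

(⇐) This fails: t = 20 satisfies both congruences on the right (20 ≡ 0 mod 5 and 20 ≡ 2 mod 6) yet 20 ≡ 20 (mod 30), not 10.

Neither implication holds.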